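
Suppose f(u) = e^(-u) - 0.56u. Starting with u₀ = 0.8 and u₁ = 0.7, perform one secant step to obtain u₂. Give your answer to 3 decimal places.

f(0.8) = 0.00133, f(0.7) = 0.10459
u₂ = 0.70000 − 0.10459·(0.70000 − 0.80000) / (0.10459 − 0.00133) = 0.70000 − (-0.01046)/(0.10326) = 0.80129

0.801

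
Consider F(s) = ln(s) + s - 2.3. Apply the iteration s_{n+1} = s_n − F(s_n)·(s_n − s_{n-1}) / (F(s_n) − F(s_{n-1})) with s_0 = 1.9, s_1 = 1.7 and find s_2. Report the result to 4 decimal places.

1.7446

F(1.9) = 0.241854, F(1.7) = -0.069372
s_2 = 1.700000 − (-0.069372)·(1.700000 − 1.900000) / (-0.069372 − 0.241854) = 1.700000 − (0.013874)/(-0.311226) = 1.744580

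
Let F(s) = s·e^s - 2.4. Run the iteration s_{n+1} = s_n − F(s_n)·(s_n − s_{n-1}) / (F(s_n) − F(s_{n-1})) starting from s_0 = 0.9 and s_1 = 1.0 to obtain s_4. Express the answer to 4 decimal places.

0.9387

F(0.9) = -0.186357, F(1.0) = 0.318282
s_2 = 1.000000 − 0.318282·(1.000000 − 0.900000) / (0.318282 − (-0.186357)) = 1.000000 − (0.031828)/(0.504639) = 0.936929
F(0.936929) = -0.008835
s_3 = 0.936929 − (-0.008835)·(0.936929 − 1.000000) / (-0.008835 − 0.318282) = 0.936929 − (0.000557)/(-0.327116) = 0.938632
F(0.938632) = -0.000403
s_4 = 0.938632 − (-0.000403)·(0.938632 − 0.936929) / (-0.000403 − (-0.008835)) = 0.938632 − (-0.000001)/(0.008431) = 0.938714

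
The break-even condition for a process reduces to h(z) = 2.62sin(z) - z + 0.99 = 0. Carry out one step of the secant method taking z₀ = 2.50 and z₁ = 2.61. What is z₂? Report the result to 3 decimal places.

h(2.50) = 0.05800, h(2.61) = -0.29190
z₂ = 2.61000 − (-0.29190)·(2.61000 − 2.50000) / (-0.29190 − 0.05800) = 2.61000 − (-0.03211)/(-0.34990) = 2.51823

2.518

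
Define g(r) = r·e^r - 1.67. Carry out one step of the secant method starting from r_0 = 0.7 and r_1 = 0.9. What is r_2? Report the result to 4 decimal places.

0.7648

g(0.7) = -0.260373, g(0.9) = 0.543643
r_2 = 0.900000 − 0.543643·(0.900000 − 0.700000) / (0.543643 − (-0.260373)) = 0.900000 − (0.108729)/(0.804016) = 0.764768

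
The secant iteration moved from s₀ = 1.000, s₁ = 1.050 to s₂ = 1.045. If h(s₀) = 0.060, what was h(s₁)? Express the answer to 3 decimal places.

The secant line through (1.000, 0.060) and (1.050, h(s₁)) crosses zero at s₂ = 1.045.
So (1.000, 0.060), (1.050, h(s₁)), (1.045, 0) are collinear:
h(s₁) = 0.060 · (1.050 − 1.045) / (1.000 − 1.045) = 0.060 · (0.00500)/(-0.04500) = -0.00667

-0.007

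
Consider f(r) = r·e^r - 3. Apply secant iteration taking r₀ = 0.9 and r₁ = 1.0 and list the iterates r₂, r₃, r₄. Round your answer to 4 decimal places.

f(0.9) = -0.786357, f(1.0) = -0.281718
r₂ = 1.000000 − (-0.281718)·(1.000000 − 0.900000) / (-0.281718 − (-0.786357)) = 1.000000 − (-0.028172)/(0.504639) = 1.055826
f(1.055826) = 0.034810
r₃ = 1.055826 − 0.034810·(1.055826 − 1.000000) / (0.034810 − (-0.281718)) = 1.055826 − (0.001943)/(0.316528) = 1.049686
f(1.049686) = -0.001304
r₄ = 1.049686 − (-0.001304)·(1.049686 − 1.055826) / (-0.001304 − 0.034810) = 1.049686 − (0.000008)/(-0.036113) = 1.049908

1.0558, 1.0497, 1.0499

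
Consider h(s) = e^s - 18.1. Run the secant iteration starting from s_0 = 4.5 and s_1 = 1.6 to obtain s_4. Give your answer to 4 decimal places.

2.5697

h(4.5) = 71.917131, h(1.6) = -13.146968
s_2 = 1.600000 − (-13.146968)·(1.600000 − 4.500000) / (-13.146968 − 71.917131) = 1.600000 − (38.126206)/(-85.064099) = 2.048206
h(2.048206) = -10.346025
s_3 = 2.048206 − (-10.346025)·(2.048206 − 1.600000) / (-10.346025 − (-13.146968)) = 2.048206 − (-4.637146)/(2.800943) = 3.703772
h(3.703772) = 22.500162
s_4 = 3.703772 − 22.500162·(3.703772 − 2.048206) / (22.500162 − (-10.346025)) = 3.703772 − (37.250513)/(32.846187) = 2.569683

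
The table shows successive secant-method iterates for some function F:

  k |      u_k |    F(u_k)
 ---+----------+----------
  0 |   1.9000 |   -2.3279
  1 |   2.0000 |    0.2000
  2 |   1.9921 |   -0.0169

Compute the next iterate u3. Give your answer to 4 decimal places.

1.9927

u3 = 1.9921 − (-0.0169)·(1.9921 − 2.0000) / (-0.0169 − 0.2000)
   = 1.9921 − (0.000134)/(-0.216900) = 1.992716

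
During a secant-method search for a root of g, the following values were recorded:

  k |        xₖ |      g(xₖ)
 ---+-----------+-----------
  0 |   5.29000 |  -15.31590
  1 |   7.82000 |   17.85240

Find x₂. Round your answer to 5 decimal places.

6.45826

x₂ = 7.82000 − 17.85240·(7.82000 − 5.29000) / (17.85240 − (-15.31590))
   = 7.82000 − (45.1665720)/(33.1683000) = 6.4582609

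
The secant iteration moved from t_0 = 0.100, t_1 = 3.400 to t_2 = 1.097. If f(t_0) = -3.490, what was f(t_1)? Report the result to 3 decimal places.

8.062

The secant line through (0.100, -3.490) and (3.400, f(t_1)) crosses zero at t_2 = 1.097.
So (0.100, -3.490), (3.400, f(t_1)), (1.097, 0) are collinear:
f(t_1) = -3.490 · (3.400 − 1.097) / (0.100 − 1.097) = -3.490 · (2.30300)/(-0.99700) = 8.06165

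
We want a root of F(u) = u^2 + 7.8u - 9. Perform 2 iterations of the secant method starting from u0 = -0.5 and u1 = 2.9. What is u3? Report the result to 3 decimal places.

0.974

F(-0.5) = -12.65000, F(2.9) = 22.03000
u2 = 2.90000 − 22.03000·(2.90000 − (-0.50000)) / (22.03000 − (-12.65000)) = 2.90000 − (74.90200)/(34.68000) = 0.74020
F(0.74020) = -2.67858
u3 = 0.74020 − (-2.67858)·(0.74020 − 2.90000) / (-2.67858 − 22.03000) = 0.74020 − (5.78521)/(-24.70858) = 0.97433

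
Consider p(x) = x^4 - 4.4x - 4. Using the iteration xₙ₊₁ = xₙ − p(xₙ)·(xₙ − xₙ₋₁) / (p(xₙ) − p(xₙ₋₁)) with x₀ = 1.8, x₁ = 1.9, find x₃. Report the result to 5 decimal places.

1.86993

p(1.8) = -1.4224000, p(1.9) = 0.6721000
x₂ = 1.9000000 − 0.6721000·(1.9000000 − 1.8000000) / (0.6721000 − (-1.4224000)) = 1.9000000 − (0.0672100)/(2.0945000) = 1.8679112
p(1.8679112) = -0.0450446
x₃ = 1.8679112 − (-0.0450446)·(1.8679112 − 1.9000000) / (-0.0450446 − 0.6721000) = 1.8679112 − (0.0014454)/(-0.7171446) = 1.8699267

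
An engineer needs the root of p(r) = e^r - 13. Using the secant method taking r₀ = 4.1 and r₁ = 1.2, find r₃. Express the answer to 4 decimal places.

p(4.1) = 47.340288, p(1.2) = -9.679883
r₂ = 1.200000 − (-9.679883)·(1.200000 − 4.100000) / (-9.679883 − 47.340288) = 1.200000 − (28.071661)/(-57.020171) = 1.692311
p(1.692311) = -7.567980
r₃ = 1.692311 − (-7.567980)·(1.692311 − 1.200000) / (-7.567980 − (-9.679883)) = 1.692311 − (-3.725800)/(2.111903) = 3.456502

3.4565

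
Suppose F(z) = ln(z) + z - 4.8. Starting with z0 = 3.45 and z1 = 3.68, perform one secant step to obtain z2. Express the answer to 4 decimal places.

3.5372

F(3.45) = -0.111626, F(3.68) = 0.182913
z2 = 3.680000 − 0.182913·(3.680000 − 3.450000) / (0.182913 − (-0.111626)) = 3.680000 − (0.042070)/(0.294539) = 3.537167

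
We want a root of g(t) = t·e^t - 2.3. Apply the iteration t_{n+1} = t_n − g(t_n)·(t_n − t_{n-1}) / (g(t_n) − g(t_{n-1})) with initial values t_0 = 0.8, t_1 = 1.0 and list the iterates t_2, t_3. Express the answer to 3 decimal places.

g(0.8) = -0.51957, g(1.0) = 0.41828
t_2 = 1.00000 − 0.41828·(1.00000 − 0.80000) / (0.41828 − (-0.51957)) = 1.00000 − (0.08366)/(0.93785) = 0.91080
g(0.91080) = -0.03547
t_3 = 0.91080 − (-0.03547)·(0.91080 − 1.00000) / (-0.03547 − 0.41828) = 0.91080 − (0.00316)/(-0.45375) = 0.91777

0.911, 0.918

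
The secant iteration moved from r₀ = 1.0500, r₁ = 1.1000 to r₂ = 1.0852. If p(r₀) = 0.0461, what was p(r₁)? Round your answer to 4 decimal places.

The secant line through (1.0500, 0.0461) and (1.1000, p(r₁)) crosses zero at r₂ = 1.0852.
So (1.0500, 0.0461), (1.1000, p(r₁)), (1.0852, 0) are collinear:
p(r₁) = 0.0461 · (1.1000 − 1.0852) / (1.0500 − 1.0852) = 0.0461 · (0.014800)/(-0.035200) = -0.019383

-0.0194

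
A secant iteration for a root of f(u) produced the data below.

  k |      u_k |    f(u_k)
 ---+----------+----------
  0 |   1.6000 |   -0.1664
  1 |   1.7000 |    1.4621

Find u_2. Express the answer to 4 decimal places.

1.6102

u_2 = 1.7000 − 1.4621·(1.7000 − 1.6000) / (1.4621 − (-0.1664))
   = 1.7000 − (0.146210)/(1.628500) = 1.610218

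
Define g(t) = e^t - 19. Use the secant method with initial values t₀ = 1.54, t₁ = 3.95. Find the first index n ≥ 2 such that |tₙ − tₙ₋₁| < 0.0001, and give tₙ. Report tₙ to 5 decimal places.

n = 8, tₙ = 2.94444

g(1.54) = -14.3354097, g(3.95) = 32.9353668
t₂ = 3.9500000 − 32.9353668·(2.4100000)/(47.2707766) = 2.2708604;  |Δ| = 1.6791396
g(2.2708604) = -9.3122677
t₃ = 2.2708604 − (-9.3122677)·(-1.6791396)/(-42.2476345) = 2.6409781;  |Δ| = 0.3701177
g(2.6409781) = -4.9730836
t₄ = 2.6409781 − (-4.9730836)·(0.3701177)/(4.3391841) = 3.0651653;  |Δ| = 0.4241872
g(3.0651653) = 2.4380049
t₅ = 3.0651653 − 2.4380049·(0.4241872)/(7.4110885) = 2.9256216;  |Δ| = 0.1395437
g(2.9256216) = -0.3541871
t₆ = 2.9256216 − (-0.3541871)·(-0.1395437)/(-2.7921920) = 2.9433226;  |Δ| = 0.0177010
g(2.9433226) = -0.0211993
t₇ = 2.9433226 − (-0.0211993)·(0.0177010)/(0.3329878) = 2.9444495;  |Δ| = 0.0011269
g(2.9444495) = 0.0002002
t₈ = 2.9444495 − 0.0002002·(0.0011269)/(0.0213995) = 2.9444390;  |Δ| = 0.0000105
|t₈ − t₇| = 0.0000105 < 0.0001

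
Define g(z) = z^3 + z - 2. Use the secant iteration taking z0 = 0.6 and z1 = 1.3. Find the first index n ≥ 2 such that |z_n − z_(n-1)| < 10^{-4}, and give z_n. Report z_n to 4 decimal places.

n = 6, z_n = 1.0000

g(0.6) = -1.184000, g(1.3) = 1.497000
z2 = 1.300000 − 1.497000·(0.700000)/(2.681000) = 0.909138;  |Δ| = 0.390862
g(0.909138) = -0.339429
z3 = 0.909138 − (-0.339429)·(-0.390862)/(-1.836429) = 0.981382;  |Δ| = 0.072243
g(0.981382) = -0.073440
z4 = 0.981382 − (-0.073440)·(0.072243)/(0.265990) = 1.001328;  |Δ| = 0.019946
g(1.001328) = 0.005318
z5 = 1.001328 − 0.005318·(0.019946)/(0.078757) = 0.999981;  |Δ| = 0.001347
g(0.999981) = -0.000075
z6 = 0.999981 − (-0.000075)·(-0.001347)/(-0.005392) = 1.000000;  |Δ| = 0.000019
|z6 − z5| = 0.000019 < 10^{-4}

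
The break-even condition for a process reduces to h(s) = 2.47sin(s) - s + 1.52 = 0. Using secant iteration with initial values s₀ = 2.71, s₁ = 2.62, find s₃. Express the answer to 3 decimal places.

h(2.71) = -0.15675, h(2.62) = 0.13071
s₂ = 2.62000 − 0.13071·(2.62000 − 2.71000) / (0.13071 − (-0.15675)) = 2.62000 − (-0.01176)/(0.28746) = 2.66092
h(2.66092) = 0.00114
s₃ = 2.66092 − 0.00114·(2.66092 − 2.62000) / (0.00114 − 0.13071) = 2.66092 − (0.00005)/(-0.12957) = 2.66128

2.661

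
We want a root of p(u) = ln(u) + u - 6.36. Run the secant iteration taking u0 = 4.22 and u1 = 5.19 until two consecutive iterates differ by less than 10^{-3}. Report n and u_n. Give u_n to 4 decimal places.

n = 4, u_n = 4.7929

p(4.22) = -0.700165, p(5.19) = 0.476734
u2 = 5.190000 − 0.476734·(0.970000)/(1.176899) = 4.797076;  |Δ| = 0.392924
p(4.797076) = 0.005083
u3 = 4.797076 − 0.005083·(-0.392924)/(-0.471651) = 4.792842;  |Δ| = 0.004234
p(4.792842) = -0.000035
u4 = 4.792842 − (-0.000035)·(-0.004234)/(-0.005117) = 4.792871;  |Δ| = 0.000029
|u4 − u3| = 0.000029 < 10^{-3}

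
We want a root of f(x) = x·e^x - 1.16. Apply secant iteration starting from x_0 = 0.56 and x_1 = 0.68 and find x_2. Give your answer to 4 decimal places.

f(0.56) = -0.179623, f(0.68) = 0.182237
x_2 = 0.680000 − 0.182237·(0.680000 − 0.560000) / (0.182237 − (-0.179623)) = 0.680000 − (0.021868)/(0.361860) = 0.619567

0.6196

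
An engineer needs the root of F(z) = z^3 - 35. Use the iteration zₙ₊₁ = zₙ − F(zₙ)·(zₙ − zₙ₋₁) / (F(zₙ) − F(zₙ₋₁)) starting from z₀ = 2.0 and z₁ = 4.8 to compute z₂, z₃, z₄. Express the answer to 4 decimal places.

F(2.0) = -27.000000, F(4.8) = 75.592000
z₂ = 4.800000 − 75.592000·(4.800000 − 2.000000) / (75.592000 − (-27.000000)) = 4.800000 − (211.657600)/(102.592000) = 2.736900
F(2.736900) = -14.498928
z₃ = 2.736900 − (-14.498928)·(2.736900 − 4.800000) / (-14.498928 − 75.592000) = 2.736900 − (29.912744)/(-90.090928) = 3.068928
F(3.068928) = -6.095859
z₄ = 3.068928 − (-6.095859)·(3.068928 − 2.736900) / (-6.095859 − (-14.498928)) = 3.068928 − (-2.023998)/(8.403069) = 3.309792

2.7369, 3.0689, 3.3098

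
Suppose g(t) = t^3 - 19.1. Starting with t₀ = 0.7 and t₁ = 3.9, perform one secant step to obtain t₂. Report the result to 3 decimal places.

g(0.7) = -18.75700, g(3.9) = 40.21900
t₂ = 3.90000 − 40.21900·(3.90000 − 0.70000) / (40.21900 − (-18.75700)) = 3.90000 − (128.70080)/(58.97600) = 1.71774

1.718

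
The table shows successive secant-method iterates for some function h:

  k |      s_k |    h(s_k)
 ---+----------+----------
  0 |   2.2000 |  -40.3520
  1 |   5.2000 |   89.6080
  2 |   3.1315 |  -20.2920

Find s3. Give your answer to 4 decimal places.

s3 = 3.1315 − (-20.2920)·(3.1315 − 5.2000) / (-20.2920 − 89.6080)
   = 3.1315 − (41.974002)/(-109.900000) = 3.513429

3.5134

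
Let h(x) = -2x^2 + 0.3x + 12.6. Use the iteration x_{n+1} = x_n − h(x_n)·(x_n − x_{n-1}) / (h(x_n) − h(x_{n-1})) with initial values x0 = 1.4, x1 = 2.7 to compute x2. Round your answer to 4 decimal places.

h(1.4) = 9.100000, h(2.7) = -1.170000
x2 = 2.700000 − (-1.170000)·(2.700000 − 1.400000) / (-1.170000 − 9.100000) = 2.700000 − (-1.521000)/(-10.270000) = 2.551899

2.5519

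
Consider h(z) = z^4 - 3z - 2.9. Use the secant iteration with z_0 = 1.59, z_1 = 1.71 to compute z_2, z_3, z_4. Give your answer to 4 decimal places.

1.6753, 1.6783, 1.6784

h(1.59) = -1.278710, h(1.71) = 0.520361
z_2 = 1.710000 − 0.520361·(1.710000 − 1.590000) / (0.520361 − (-1.278710)) = 1.710000 − (0.062443)/(1.799071) = 1.675291
h(1.675291) = -0.048864
z_3 = 1.675291 − (-0.048864)·(1.675291 − 1.710000) / (-0.048864 − 0.520361) = 1.675291 − (0.001696)/(-0.569225) = 1.678271
h(1.678271) = -0.001616
z_4 = 1.678271 − (-0.001616)·(1.678271 − 1.675291) / (-0.001616 − (-0.048864)) = 1.678271 − (-0.000005)/(0.047248) = 1.678373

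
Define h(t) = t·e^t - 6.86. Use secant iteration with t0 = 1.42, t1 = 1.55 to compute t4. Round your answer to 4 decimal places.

h(1.42) = -0.985289, h(1.55) = 0.442779
t2 = 1.550000 − 0.442779·(1.550000 − 1.420000) / (0.442779 − (-0.985289)) = 1.550000 − (0.057561)/(1.428068) = 1.509693
h(1.509693) = -0.028125
t3 = 1.509693 − (-0.028125)·(1.509693 − 1.550000) / (-0.028125 − 0.442779) = 1.509693 − (0.001134)/(-0.470904) = 1.512100
h(1.512100) = -0.000738
t4 = 1.512100 − (-0.000738)·(1.512100 − 1.509693) / (-0.000738 − (-0.028125)) = 1.512100 − (-0.000002)/(0.027387) = 1.512165

1.5122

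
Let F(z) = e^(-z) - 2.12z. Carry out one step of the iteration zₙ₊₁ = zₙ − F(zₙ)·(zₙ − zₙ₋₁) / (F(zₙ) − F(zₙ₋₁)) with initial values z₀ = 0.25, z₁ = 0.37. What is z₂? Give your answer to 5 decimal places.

0.33718

F(0.25) = 0.2488008, F(0.37) = -0.0936657
z₂ = 0.3700000 − (-0.0936657)·(0.3700000 − 0.2500000) / (-0.0936657 − 0.2488008) = 0.3700000 − (-0.0112399)/(-0.3424665) = 0.3371796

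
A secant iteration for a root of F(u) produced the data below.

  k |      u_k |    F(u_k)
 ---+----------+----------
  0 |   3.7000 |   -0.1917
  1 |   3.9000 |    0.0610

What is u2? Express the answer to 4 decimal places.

3.8517

u2 = 3.9000 − 0.0610·(3.9000 − 3.7000) / (0.0610 − (-0.1917))
   = 3.9000 − (0.012200)/(0.252700) = 3.851721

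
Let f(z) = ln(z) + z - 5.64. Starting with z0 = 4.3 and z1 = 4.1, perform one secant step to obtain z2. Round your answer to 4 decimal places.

4.2042

f(4.3) = 0.118615, f(4.1) = -0.129013
z2 = 4.100000 − (-0.129013)·(4.100000 − 4.300000) / (-0.129013 − 0.118615) = 4.100000 − (0.025803)/(-0.247628) = 4.204199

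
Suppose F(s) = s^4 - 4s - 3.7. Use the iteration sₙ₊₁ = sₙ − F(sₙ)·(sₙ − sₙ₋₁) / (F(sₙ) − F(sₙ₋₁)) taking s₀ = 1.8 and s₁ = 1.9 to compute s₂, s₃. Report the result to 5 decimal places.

F(1.8) = -0.4024000, F(1.9) = 1.7321000
s₂ = 1.9000000 − 1.7321000·(1.9000000 − 1.8000000) / (1.7321000 − (-0.4024000)) = 1.9000000 − (0.1732100)/(2.1345000) = 1.8188522
F(1.8188522) = -0.0310674
s₃ = 1.8188522 − (-0.0310674)·(1.8188522 − 1.9000000) / (-0.0310674 − 1.7321000) = 1.8188522 − (0.0025211)/(-1.7631674) = 1.8202820

1.81885, 1.82028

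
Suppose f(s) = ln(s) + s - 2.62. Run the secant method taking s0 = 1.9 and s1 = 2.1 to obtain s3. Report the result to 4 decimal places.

f(1.9) = -0.078146, f(2.1) = 0.221937
s2 = 2.100000 − 0.221937·(2.100000 − 1.900000) / (0.221937 − (-0.078146)) = 2.100000 − (0.044387)/(0.300083) = 1.952083
f(1.952083) = 0.000980
s3 = 1.952083 − 0.000980·(1.952083 − 2.100000) / (0.000980 − 0.221937) = 1.952083 − (-0.000145)/(-0.220957) = 1.951427

1.9514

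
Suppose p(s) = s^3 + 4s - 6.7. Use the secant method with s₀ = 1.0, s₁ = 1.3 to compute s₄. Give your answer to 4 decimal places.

p(1.0) = -1.700000, p(1.3) = 0.697000
s₂ = 1.300000 − 0.697000·(1.300000 − 1.000000) / (0.697000 − (-1.700000)) = 1.300000 − (0.209100)/(2.397000) = 1.212766
p(1.212766) = -0.065198
s₃ = 1.212766 − (-0.065198)·(1.212766 − 1.300000) / (-0.065198 − 0.697000) = 1.212766 − (0.005688)/(-0.762198) = 1.220228
p(1.220228) = -0.002222
s₄ = 1.220228 − (-0.002222)·(1.220228 − 1.212766) / (-0.002222 − (-0.065198)) = 1.220228 − (-0.000017)/(0.062976) = 1.220491

1.2205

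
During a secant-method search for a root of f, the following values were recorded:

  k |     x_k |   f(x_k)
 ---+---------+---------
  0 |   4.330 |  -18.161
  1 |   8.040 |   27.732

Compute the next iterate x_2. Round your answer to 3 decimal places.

5.798

x_2 = 8.040 − 27.732·(8.040 − 4.330) / (27.732 − (-18.161))
   = 8.040 − (102.88572)/(45.89300) = 5.79814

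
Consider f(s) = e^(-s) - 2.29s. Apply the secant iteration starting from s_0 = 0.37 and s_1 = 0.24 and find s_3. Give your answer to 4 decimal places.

0.3178

f(0.37) = -0.156566, f(0.24) = 0.237028
s_2 = 0.240000 − 0.237028·(0.240000 − 0.370000) / (0.237028 − (-0.156566)) = 0.240000 − (-0.030814)/(0.393594) = 0.318288
f(0.318288) = -0.001486
s_3 = 0.318288 − (-0.001486)·(0.318288 − 0.240000) / (-0.001486 − 0.237028) = 0.318288 − (-0.000116)/(-0.238514) = 0.317800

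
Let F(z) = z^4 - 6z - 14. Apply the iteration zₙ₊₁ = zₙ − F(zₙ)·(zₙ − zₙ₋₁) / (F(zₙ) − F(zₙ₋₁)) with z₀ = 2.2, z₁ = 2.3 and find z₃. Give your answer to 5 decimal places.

2.29567

F(2.2) = -3.7744000, F(2.3) = 0.1841000
z₂ = 2.3000000 − 0.1841000·(2.3000000 − 2.2000000) / (0.1841000 − (-3.7744000)) = 2.3000000 − (0.0184100)/(3.9585000) = 2.2953492
F(2.2953492) = -0.0136527
z₃ = 2.2953492 − (-0.0136527)·(2.2953492 − 2.3000000) / (-0.0136527 − 0.1841000) = 2.2953492 − (0.0000635)/(-0.1977527) = 2.2956703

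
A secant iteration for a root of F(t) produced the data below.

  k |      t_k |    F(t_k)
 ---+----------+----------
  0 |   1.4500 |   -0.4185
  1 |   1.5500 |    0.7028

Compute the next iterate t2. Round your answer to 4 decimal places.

t2 = 1.5500 − 0.7028·(1.5500 − 1.4500) / (0.7028 − (-0.4185))
   = 1.5500 − (0.070280)/(1.121300) = 1.487323

1.4873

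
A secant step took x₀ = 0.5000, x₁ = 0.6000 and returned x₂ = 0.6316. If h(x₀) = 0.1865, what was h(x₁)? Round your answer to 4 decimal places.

The secant line through (0.5000, 0.1865) and (0.6000, h(x₁)) crosses zero at x₂ = 0.6316.
So (0.5000, 0.1865), (0.6000, h(x₁)), (0.6316, 0) are collinear:
h(x₁) = 0.1865 · (0.6000 − 0.6316) / (0.5000 − 0.6316) = 0.1865 · (-0.031600)/(-0.131600) = 0.044783

0.0448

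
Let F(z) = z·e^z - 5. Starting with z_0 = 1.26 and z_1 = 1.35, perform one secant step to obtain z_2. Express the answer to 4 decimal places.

1.3256

F(1.26) = -0.557969, F(1.35) = 0.207524
z_2 = 1.350000 − 0.207524·(1.350000 − 1.260000) / (0.207524 − (-0.557969)) = 1.350000 − (0.018677)/(0.765493) = 1.325601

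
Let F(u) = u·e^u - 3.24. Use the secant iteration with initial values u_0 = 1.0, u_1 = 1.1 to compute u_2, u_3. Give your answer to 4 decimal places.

1.0890, 1.0897

F(1.0) = -0.521718, F(1.1) = 0.064583
u_2 = 1.100000 − 0.064583·(1.100000 − 1.000000) / (0.064583 − (-0.521718)) = 1.100000 − (0.006458)/(0.586301) = 1.088985
F(1.088985) = -0.004348
u_3 = 1.088985 − (-0.004348)·(1.088985 − 1.100000) / (-0.004348 − 0.064583) = 1.088985 − (0.000048)/(-0.068930) = 1.089680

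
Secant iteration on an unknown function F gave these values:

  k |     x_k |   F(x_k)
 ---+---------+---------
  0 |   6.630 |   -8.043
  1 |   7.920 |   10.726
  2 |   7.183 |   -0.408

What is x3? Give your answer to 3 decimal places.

x3 = 7.183 − (-0.408)·(7.183 − 7.920) / (-0.408 − 10.726)
   = 7.183 − (0.30070)/(-11.13400) = 7.21001

7.210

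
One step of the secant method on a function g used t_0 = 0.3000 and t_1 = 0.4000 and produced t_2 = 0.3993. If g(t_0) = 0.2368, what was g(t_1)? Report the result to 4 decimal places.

-0.0017

The secant line through (0.3000, 0.2368) and (0.4000, g(t_1)) crosses zero at t_2 = 0.3993.
So (0.3000, 0.2368), (0.4000, g(t_1)), (0.3993, 0) are collinear:
g(t_1) = 0.2368 · (0.4000 − 0.3993) / (0.3000 − 0.3993) = 0.2368 · (0.000700)/(-0.099300) = -0.001669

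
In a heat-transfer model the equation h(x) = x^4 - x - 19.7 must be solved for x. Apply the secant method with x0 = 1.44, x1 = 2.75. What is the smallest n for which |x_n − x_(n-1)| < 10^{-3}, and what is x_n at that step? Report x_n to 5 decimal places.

n = 7, x_n = 2.16234

h(1.44) = -16.8401830, h(2.75) = 34.7414062
x2 = 2.7500000 − 34.7414062·(1.3100000)/(51.5815893) = 1.8676844;  |Δ| = 0.8823156
h(1.8676844) = -9.3998317
x3 = 1.8676844 − (-9.3998317)·(-0.8823156)/(-44.1412380) = 2.0555726;  |Δ| = 0.1878882
h(2.0555726) = -3.9017477
x4 = 2.0555726 − (-3.9017477)·(0.1878882)/(5.4980840) = 2.1889086;  |Δ| = 0.1333360
h(2.1889086) = 1.0678456
x5 = 2.1889086 − 1.0678456·(0.1333360)/(4.9695932) = 2.1602579;  |Δ| = 0.0286507
h(2.1602579) = -0.0820371
x6 = 2.1602579 − (-0.0820371)·(-0.0286507)/(-1.1498827) = 2.1623019;  |Δ| = 0.0020441
h(2.1623019) = -0.0015373
x7 = 2.1623019 − (-0.0015373)·(0.0020441)/(0.0804999) = 2.1623410;  |Δ| = 0.0000390
|x7 − x6| = 0.0000390 < 10^{-3}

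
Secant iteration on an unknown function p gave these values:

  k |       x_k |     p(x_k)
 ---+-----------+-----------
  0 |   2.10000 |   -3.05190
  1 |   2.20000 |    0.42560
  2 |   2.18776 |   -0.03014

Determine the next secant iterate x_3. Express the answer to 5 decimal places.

x_3 = 2.18776 − (-0.03014)·(2.18776 − 2.20000) / (-0.03014 − 0.42560)
   = 2.18776 − (0.0003689)/(-0.4557400) = 2.1885695

2.18857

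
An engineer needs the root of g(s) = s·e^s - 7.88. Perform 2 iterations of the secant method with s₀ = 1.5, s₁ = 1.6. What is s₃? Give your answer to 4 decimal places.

g(1.5) = -1.157466, g(1.6) = 0.044852
s₂ = 1.600000 − 0.044852·(1.600000 − 1.500000) / (0.044852 − (-1.157466)) = 1.600000 − (0.004485)/(1.202318) = 1.596270
g(1.596270) = -0.003065
s₃ = 1.596270 − (-0.003065)·(1.596270 − 1.600000) / (-0.003065 − 0.044852) = 1.596270 − (0.000011)/(-0.047916) = 1.596508

1.5965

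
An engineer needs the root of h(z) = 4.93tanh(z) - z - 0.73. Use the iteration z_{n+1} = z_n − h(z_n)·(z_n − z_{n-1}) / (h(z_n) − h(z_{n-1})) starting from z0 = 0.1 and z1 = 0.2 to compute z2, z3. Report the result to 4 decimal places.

h(0.1) = -0.338637, h(0.2) = 0.043060
z2 = 0.200000 − 0.043060·(0.200000 − 0.100000) / (0.043060 − (-0.338637)) = 0.200000 − (0.004306)/(0.381697) = 0.188719
h(0.188719) = 0.000775
z3 = 0.188719 − 0.000775·(0.188719 − 0.200000) / (0.000775 − 0.043060) = 0.188719 − (-0.000009)/(-0.042286) = 0.188512

0.1887, 0.1885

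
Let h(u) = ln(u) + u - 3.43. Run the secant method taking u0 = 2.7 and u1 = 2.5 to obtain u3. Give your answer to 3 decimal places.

2.510

h(2.7) = 0.26325, h(2.5) = -0.01371
u2 = 2.50000 − (-0.01371)·(2.50000 − 2.70000) / (-0.01371 − 0.26325) = 2.50000 − (0.00274)/(-0.27696) = 2.50990
h(2.50990) = 0.00014
u3 = 2.50990 − 0.00014·(2.50990 − 2.50000) / (0.00014 − (-0.01371)) = 2.50990 − (0.00000)/(0.01385) = 2.50980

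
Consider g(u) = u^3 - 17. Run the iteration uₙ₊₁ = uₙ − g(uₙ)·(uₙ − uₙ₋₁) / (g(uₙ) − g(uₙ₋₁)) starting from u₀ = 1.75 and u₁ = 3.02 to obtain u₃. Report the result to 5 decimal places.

g(1.75) = -11.6406250, g(3.02) = 10.5436080
u₂ = 3.0200000 − 10.5436080·(3.0200000 − 1.7500000) / (10.5436080 − (-11.6406250)) = 3.0200000 − (13.3903822)/(22.1842330) = 2.4164009
g(2.4164009) = -2.8906506
u₃ = 2.4164009 − (-2.8906506)·(2.4164009 − 3.0200000) / (-2.8906506 − 10.5436080) = 2.4164009 − (1.7447940)/(-13.4342586) = 2.5462774

2.54628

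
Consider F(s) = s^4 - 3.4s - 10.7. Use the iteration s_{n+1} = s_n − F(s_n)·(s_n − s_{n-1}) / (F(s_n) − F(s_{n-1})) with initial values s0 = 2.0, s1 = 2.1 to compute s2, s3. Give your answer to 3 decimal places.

2.048, 2.050

F(2.0) = -1.50000, F(2.1) = 1.60810
s2 = 2.10000 − 1.60810·(2.10000 − 2.00000) / (1.60810 − (-1.50000)) = 2.10000 − (0.16081)/(3.10810) = 2.04826
F(2.04826) = -0.06293
s3 = 2.04826 − (-0.06293)·(2.04826 − 2.10000) / (-0.06293 − 1.60810) = 2.04826 − (0.00326)/(-1.67103) = 2.05021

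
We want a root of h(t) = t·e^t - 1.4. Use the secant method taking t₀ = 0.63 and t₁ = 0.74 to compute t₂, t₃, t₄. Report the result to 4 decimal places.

h(0.63) = -0.217105, h(0.74) = 0.150992
t₂ = 0.740000 − 0.150992·(0.740000 − 0.630000) / (0.150992 − (-0.217105)) = 0.740000 − (0.016609)/(0.368098) = 0.694878
h(0.694878) = -0.007835
t₃ = 0.694878 − (-0.007835)·(0.694878 − 0.740000) / (-0.007835 − 0.150992) = 0.694878 − (0.000354)/(-0.158827) = 0.697104
h(0.697104) = -0.000263
t₄ = 0.697104 − (-0.000263)·(0.697104 − 0.694878) / (-0.000263 − (-0.007835)) = 0.697104 − (-0.000001)/(0.007572) = 0.697182

0.6949, 0.6971, 0.6972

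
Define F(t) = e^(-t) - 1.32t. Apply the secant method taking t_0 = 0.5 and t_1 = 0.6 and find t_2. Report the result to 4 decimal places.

F(0.5) = -0.053469, F(0.6) = -0.243188
t_2 = 0.600000 − (-0.243188)·(0.600000 − 0.500000) / (-0.243188 − (-0.053469)) = 0.600000 − (-0.024319)/(-0.189719) = 0.471817

0.4718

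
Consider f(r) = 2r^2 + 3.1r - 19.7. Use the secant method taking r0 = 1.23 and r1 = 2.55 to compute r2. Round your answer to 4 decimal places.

2.4365

f(1.23) = -12.861200, f(2.55) = 1.210000
r2 = 2.550000 − 1.210000·(2.550000 − 1.230000) / (1.210000 − (-12.861200)) = 2.550000 − (1.597200)/(14.071200) = 2.436492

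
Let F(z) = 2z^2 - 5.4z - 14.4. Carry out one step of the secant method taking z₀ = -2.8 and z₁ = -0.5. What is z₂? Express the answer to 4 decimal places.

F(-2.8) = 16.400000, F(-0.5) = -11.200000
z₂ = -0.500000 − (-11.200000)·(-0.500000 − (-2.800000)) / (-11.200000 − 16.400000) = -0.500000 − (-25.760000)/(-27.600000) = -1.433333

-1.4333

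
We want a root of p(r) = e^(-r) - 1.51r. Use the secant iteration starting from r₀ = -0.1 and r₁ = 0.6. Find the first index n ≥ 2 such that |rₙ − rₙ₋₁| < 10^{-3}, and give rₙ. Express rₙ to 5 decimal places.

p(-0.1) = 1.2561709, p(0.6) = -0.3571884
r₂ = 0.6000000 − (-0.3571884)·(0.7000000)/(-1.6133593) = 0.4450241;  |Δ| = 0.1549759
p(0.4450241) = -0.0311775
r₃ = 0.4450241 − (-0.0311775)·(-0.1549759)/(0.3260109) = 0.4302032;  |Δ| = 0.0148209
p(0.4302032) = 0.0007701
r₄ = 0.4302032 − 0.0007701·(-0.0148209)/(0.0319476) = 0.4305605;  |Δ| = 0.0003572
|r₄ − r₃| = 0.0003572 < 10^{-3}

n = 4, rₙ = 0.43056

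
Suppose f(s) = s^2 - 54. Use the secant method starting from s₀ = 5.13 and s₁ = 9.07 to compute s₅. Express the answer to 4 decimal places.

f(5.13) = -27.683100, f(9.07) = 28.264900
s₂ = 9.070000 − 28.264900·(9.070000 − 5.130000) / (28.264900 − (-27.683100)) = 9.070000 − (111.363706)/(55.948000) = 7.079514
f(7.079514) = -3.880480
s₃ = 7.079514 − (-3.880480)·(7.079514 − 9.070000) / (-3.880480 − 28.264900) = 7.079514 − (7.724041)/(-32.145380) = 7.319799
f(7.319799) = -0.420546
s₄ = 7.319799 − (-0.420546)·(7.319799 − 7.079514) / (-0.420546 − (-3.880480)) = 7.319799 − (-0.101051)/(3.459934) = 7.349005
f(7.349005) = 0.007871
s₅ = 7.349005 − 0.007871·(7.349005 − 7.319799) / (0.007871 − (-0.420546)) = 7.349005 − (0.000230)/(0.428417) = 7.348468

7.3485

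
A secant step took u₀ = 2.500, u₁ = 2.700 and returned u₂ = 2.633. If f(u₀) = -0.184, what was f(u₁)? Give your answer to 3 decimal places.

0.093

The secant line through (2.500, -0.184) and (2.700, f(u₁)) crosses zero at u₂ = 2.633.
So (2.500, -0.184), (2.700, f(u₁)), (2.633, 0) are collinear:
f(u₁) = -0.184 · (2.700 − 2.633) / (2.500 − 2.633) = -0.184 · (0.06700)/(-0.13300) = 0.09269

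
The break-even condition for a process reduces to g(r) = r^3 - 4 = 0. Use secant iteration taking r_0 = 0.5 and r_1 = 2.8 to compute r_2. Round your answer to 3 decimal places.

g(0.5) = -3.87500, g(2.8) = 17.95200
r_2 = 2.80000 − 17.95200·(2.80000 − 0.50000) / (17.95200 − (-3.87500)) = 2.80000 − (41.28960)/(21.82700) = 0.90832

0.908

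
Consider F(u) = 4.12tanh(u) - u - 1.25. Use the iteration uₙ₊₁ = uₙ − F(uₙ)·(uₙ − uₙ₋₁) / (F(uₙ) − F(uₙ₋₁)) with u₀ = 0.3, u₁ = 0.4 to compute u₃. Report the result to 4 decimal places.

F(0.3) = -0.349792, F(0.4) = -0.084610
u₂ = 0.400000 − (-0.084610)·(0.400000 − 0.300000) / (-0.084610 − (-0.349792)) = 0.400000 − (-0.008461)/(0.265182) = 0.431907
F(0.431907) = -0.005423
u₃ = 0.431907 − (-0.005423)·(0.431907 − 0.400000) / (-0.005423 − (-0.084610)) = 0.431907 − (-0.000173)/(0.079187) = 0.434092

0.4341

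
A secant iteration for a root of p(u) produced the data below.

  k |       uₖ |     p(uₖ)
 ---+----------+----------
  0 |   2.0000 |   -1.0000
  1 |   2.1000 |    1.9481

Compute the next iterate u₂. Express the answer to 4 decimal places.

u₂ = 2.1000 − 1.9481·(2.1000 − 2.0000) / (1.9481 − (-1.0000))
   = 2.1000 − (0.194810)/(2.948100) = 2.033920

2.0339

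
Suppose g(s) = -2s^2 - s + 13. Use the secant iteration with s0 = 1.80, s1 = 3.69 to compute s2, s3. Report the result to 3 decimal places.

g(1.80) = 4.72000, g(3.69) = -17.92220
s2 = 3.69000 − (-17.92220)·(3.69000 − 1.80000) / (-17.92220 − 4.72000) = 3.69000 − (-33.87296)/(-22.64220) = 2.19399
g(2.19399) = 1.17883
s3 = 2.19399 − 1.17883·(2.19399 − 3.69000) / (1.17883 − (-17.92220)) = 2.19399 − (-1.76354)/(19.10103) = 2.28632

2.194, 2.286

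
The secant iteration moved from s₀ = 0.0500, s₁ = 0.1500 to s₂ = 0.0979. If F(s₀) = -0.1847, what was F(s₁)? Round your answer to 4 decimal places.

The secant line through (0.0500, -0.1847) and (0.1500, F(s₁)) crosses zero at s₂ = 0.0979.
So (0.0500, -0.1847), (0.1500, F(s₁)), (0.0979, 0) are collinear:
F(s₁) = -0.1847 · (0.1500 − 0.0979) / (0.0500 − 0.0979) = -0.1847 · (0.052100)/(-0.047900) = 0.200895

0.2009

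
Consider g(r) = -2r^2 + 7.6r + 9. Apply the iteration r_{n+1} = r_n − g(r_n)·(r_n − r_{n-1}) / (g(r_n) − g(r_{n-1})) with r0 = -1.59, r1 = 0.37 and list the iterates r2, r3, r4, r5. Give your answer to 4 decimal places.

g(-1.59) = -8.140200, g(0.37) = 11.538200
r2 = 0.370000 − 11.538200·(0.370000 − (-1.590000)) / (11.538200 − (-8.140200)) = 0.370000 − (22.614872)/(19.678400) = -0.779223
g(-0.779223) = 1.863527
r3 = -0.779223 − 1.863527·(-0.779223 − 0.370000) / (1.863527 − 11.538200) = -0.779223 − (-2.141608)/(-9.674673) = -1.000585
g(-1.000585) = -0.606792
r4 = -1.000585 − (-0.606792)·(-1.000585 − (-0.779223)) / (-0.606792 − 1.863527) = -1.000585 − (0.134321)/(-2.470319) = -0.946212
g(-0.946212) = 0.018160
r5 = -0.946212 − 0.018160·(-0.946212 − (-1.000585)) / (0.018160 − (-0.606792)) = -0.946212 − (0.000987)/(0.624952) = -0.947792

-0.7792, -1.0006, -0.9462, -0.9478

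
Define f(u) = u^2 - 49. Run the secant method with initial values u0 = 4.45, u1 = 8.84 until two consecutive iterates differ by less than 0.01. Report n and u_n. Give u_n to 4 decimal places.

n = 5, u_n = 7.0000

f(4.45) = -29.197500, f(8.84) = 29.145600
u2 = 8.840000 − 29.145600·(4.390000)/(58.343100) = 6.646953;  |Δ| = 2.193047
f(6.646953) = -4.818021
u3 = 6.646953 − (-4.818021)·(-2.193047)/(-33.963621) = 6.958055;  |Δ| = 0.311102
f(6.958055) = -0.585477
u4 = 6.958055 − (-0.585477)·(0.311102)/(4.232544) = 7.001088;  |Δ| = 0.043034
f(7.001088) = 0.015240
u5 = 7.001088 − 0.015240·(0.043034)/(0.600717) = 6.999997;  |Δ| = 0.001092
|u5 − u4| = 0.001092 < 0.01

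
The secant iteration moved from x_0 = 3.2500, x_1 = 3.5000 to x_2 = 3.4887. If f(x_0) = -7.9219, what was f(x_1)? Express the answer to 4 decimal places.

0.3750

The secant line through (3.2500, -7.9219) and (3.5000, f(x_1)) crosses zero at x_2 = 3.4887.
So (3.2500, -7.9219), (3.5000, f(x_1)), (3.4887, 0) are collinear:
f(x_1) = -7.9219 · (3.5000 − 3.4887) / (3.2500 − 3.4887) = -7.9219 · (0.011300)/(-0.238700) = 0.375021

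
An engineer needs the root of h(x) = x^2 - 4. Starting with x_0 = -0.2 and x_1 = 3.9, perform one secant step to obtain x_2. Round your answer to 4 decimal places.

0.8703

h(-0.2) = -3.960000, h(3.9) = 11.210000
x_2 = 3.900000 − 11.210000·(3.900000 − (-0.200000)) / (11.210000 − (-3.960000)) = 3.900000 − (45.961000)/(15.170000) = 0.870270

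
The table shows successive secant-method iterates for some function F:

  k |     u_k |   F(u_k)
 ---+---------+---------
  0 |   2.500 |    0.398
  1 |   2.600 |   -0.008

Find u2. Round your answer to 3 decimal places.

2.598

u2 = 2.600 − (-0.008)·(2.600 − 2.500) / (-0.008 − 0.398)
   = 2.600 − (-0.00080)/(-0.40600) = 2.59803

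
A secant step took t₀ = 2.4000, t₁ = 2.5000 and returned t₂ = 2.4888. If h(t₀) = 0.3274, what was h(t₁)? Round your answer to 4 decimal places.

-0.0413

The secant line through (2.4000, 0.3274) and (2.5000, h(t₁)) crosses zero at t₂ = 2.4888.
So (2.4000, 0.3274), (2.5000, h(t₁)), (2.4888, 0) are collinear:
h(t₁) = 0.3274 · (2.5000 − 2.4888) / (2.4000 − 2.4888) = 0.3274 · (0.011200)/(-0.088800) = -0.041294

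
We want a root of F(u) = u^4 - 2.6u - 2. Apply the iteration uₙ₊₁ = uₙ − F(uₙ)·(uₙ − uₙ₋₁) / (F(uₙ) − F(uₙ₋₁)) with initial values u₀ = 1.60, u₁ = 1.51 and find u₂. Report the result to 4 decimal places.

F(1.60) = 0.393600, F(1.51) = -0.727144
u₂ = 1.510000 − (-0.727144)·(1.510000 − 1.600000) / (-0.727144 − 0.393600) = 1.510000 − (0.065443)/(-1.120744) = 1.568392

1.5684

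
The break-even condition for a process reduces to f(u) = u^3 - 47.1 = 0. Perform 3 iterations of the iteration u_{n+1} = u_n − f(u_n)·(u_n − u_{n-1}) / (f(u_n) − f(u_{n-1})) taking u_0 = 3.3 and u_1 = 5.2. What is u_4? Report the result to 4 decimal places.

f(3.3) = -11.163000, f(5.2) = 93.508000
u_2 = 5.200000 − 93.508000·(5.200000 − 3.300000) / (93.508000 − (-11.163000)) = 5.200000 − (177.665200)/(104.671000) = 3.502632
f(3.502632) = -4.128199
u_3 = 3.502632 − (-4.128199)·(3.502632 − 5.200000) / (-4.128199 − 93.508000) = 3.502632 − (7.007073)/(-97.636199) = 3.574399
f(3.574399) = -1.432297
u_4 = 3.574399 − (-1.432297)·(3.574399 − 3.502632) / (-1.432297 − (-4.128199)) = 3.574399 − (-0.102792)/(2.695902) = 3.612528

3.6125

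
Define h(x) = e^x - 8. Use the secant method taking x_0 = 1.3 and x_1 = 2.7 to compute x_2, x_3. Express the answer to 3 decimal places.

1.841, 2.011

h(1.3) = -4.33070, h(2.7) = 6.87973
x_2 = 2.70000 − 6.87973·(2.70000 − 1.30000) / (6.87973 − (-4.33070)) = 2.70000 − (9.63162)/(11.21044) = 1.84083
h(1.84083) = -1.69821
x_3 = 1.84083 − (-1.69821)·(1.84083 − 2.70000) / (-1.69821 − 6.87973) = 1.84083 − (1.45904)/(-8.57794) = 2.01093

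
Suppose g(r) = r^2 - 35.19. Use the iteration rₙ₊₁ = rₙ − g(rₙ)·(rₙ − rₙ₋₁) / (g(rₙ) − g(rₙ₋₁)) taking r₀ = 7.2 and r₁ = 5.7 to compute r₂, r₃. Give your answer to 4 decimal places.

5.9093, 5.9326

g(7.2) = 16.650000, g(5.7) = -2.700000
r₂ = 5.700000 − (-2.700000)·(5.700000 − 7.200000) / (-2.700000 − 16.650000) = 5.700000 − (4.050000)/(-19.350000) = 5.909302
g(5.909302) = -0.270146
r₃ = 5.909302 − (-0.270146)·(5.909302 − 5.700000) / (-0.270146 − (-2.700000)) = 5.909302 − (-0.056542)/(2.429854) = 5.932572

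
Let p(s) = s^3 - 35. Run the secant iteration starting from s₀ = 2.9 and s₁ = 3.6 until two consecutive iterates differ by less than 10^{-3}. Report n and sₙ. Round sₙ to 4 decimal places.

n = 5, sₙ = 3.2711

p(2.9) = -10.611000, p(3.6) = 11.656000
s₂ = 3.600000 − 11.656000·(0.700000)/(22.267000) = 3.233574;  |Δ| = 0.366426
p(3.233574) = -1.189737
s₃ = 3.233574 − (-1.189737)·(-0.366426)/(-12.845737) = 3.267512;  |Δ| = 0.033937
p(3.267512) = -0.113978
s₄ = 3.267512 − (-0.113978)·(0.033937)/(1.075758) = 3.271107;  |Δ| = 0.003596
p(3.271107) = 0.001319
s₅ = 3.271107 − 0.001319·(0.003596)/(0.115297) = 3.271066;  |Δ| = 0.000041
|s₅ − s₄| = 0.000041 < 10^{-3}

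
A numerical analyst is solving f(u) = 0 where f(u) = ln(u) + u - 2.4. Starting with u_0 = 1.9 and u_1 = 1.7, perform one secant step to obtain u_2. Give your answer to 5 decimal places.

f(1.9) = 0.1418539, f(1.7) = -0.1693717
u_2 = 1.7000000 − (-0.1693717)·(1.7000000 − 1.9000000) / (-0.1693717 − 0.1418539) = 1.7000000 − (0.0338743)/(-0.3112256) = 1.8088418

1.80884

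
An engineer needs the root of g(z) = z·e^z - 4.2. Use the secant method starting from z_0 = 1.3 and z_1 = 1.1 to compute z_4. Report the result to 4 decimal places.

1.2289

g(1.3) = 0.570086, g(1.1) = -0.895417
z_2 = 1.100000 − (-0.895417)·(1.100000 − 1.300000) / (-0.895417 − 0.570086) = 1.100000 − (0.179083)/(-1.465503) = 1.222199
g(1.222199) = -0.051067
z_3 = 1.222199 − (-0.051067)·(1.222199 − 1.100000) / (-0.051067 − (-0.895417)) = 1.222199 − (-0.006240)/(0.844351) = 1.229590
g(1.229590) = 0.004985
z_4 = 1.229590 − 0.004985·(1.229590 − 1.222199) / (0.004985 − (-0.051067)) = 1.229590 − (0.000037)/(0.056052) = 1.228933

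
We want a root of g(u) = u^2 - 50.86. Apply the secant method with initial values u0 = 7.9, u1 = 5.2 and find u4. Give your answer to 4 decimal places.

g(7.9) = 11.550000, g(5.2) = -23.820000
u2 = 5.200000 − (-23.820000)·(5.200000 − 7.900000) / (-23.820000 − 11.550000) = 5.200000 − (64.314000)/(-35.370000) = 7.018321
g(7.018321) = -1.603176
u3 = 7.018321 − (-1.603176)·(7.018321 − 5.200000) / (-1.603176 − (-23.820000)) = 7.018321 − (-2.915088)/(22.216824) = 7.149531
g(7.149531) = 0.255800
u4 = 7.149531 − 0.255800·(7.149531 − 7.018321) / (0.255800 − (-1.603176)) = 7.149531 − (0.033564)/(1.858975) = 7.131476

7.1315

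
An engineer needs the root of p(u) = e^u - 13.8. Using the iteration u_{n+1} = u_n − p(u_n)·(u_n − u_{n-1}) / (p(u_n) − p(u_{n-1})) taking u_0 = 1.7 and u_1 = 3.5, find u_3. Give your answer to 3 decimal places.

p(1.7) = -8.32605, p(3.5) = 19.31545
u_2 = 3.50000 − 19.31545·(3.50000 − 1.70000) / (19.31545 − (-8.32605)) = 3.50000 − (34.76781)/(27.64150) = 2.24219
p(2.24219) = -4.38609
u_3 = 2.24219 − (-4.38609)·(2.24219 − 3.50000) / (-4.38609 − 19.31545) = 2.24219 − (5.51688)/(-23.70154) = 2.47495

2.475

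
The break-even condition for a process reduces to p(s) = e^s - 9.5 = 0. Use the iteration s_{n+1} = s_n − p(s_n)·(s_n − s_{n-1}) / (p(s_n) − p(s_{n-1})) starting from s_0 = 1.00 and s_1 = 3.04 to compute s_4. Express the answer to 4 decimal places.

2.3002

p(1.00) = -6.781718, p(3.04) = 11.405243
s_2 = 3.040000 − 11.405243·(3.040000 − 1.000000) / (11.405243 − (-6.781718)) = 3.040000 − (23.266696)/(18.186961) = 1.760694
p(1.760694) = -3.683530
s_3 = 1.760694 − (-3.683530)·(1.760694 − 3.040000) / (-3.683530 − 11.405243) = 1.760694 − (4.712363)/(-15.088773) = 2.073003
p(2.073003) = -1.551344
s_4 = 2.073003 − (-1.551344)·(2.073003 − 1.760694) / (-1.551344 − (-3.683530)) = 2.073003 − (-0.484499)/(2.132186) = 2.300234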